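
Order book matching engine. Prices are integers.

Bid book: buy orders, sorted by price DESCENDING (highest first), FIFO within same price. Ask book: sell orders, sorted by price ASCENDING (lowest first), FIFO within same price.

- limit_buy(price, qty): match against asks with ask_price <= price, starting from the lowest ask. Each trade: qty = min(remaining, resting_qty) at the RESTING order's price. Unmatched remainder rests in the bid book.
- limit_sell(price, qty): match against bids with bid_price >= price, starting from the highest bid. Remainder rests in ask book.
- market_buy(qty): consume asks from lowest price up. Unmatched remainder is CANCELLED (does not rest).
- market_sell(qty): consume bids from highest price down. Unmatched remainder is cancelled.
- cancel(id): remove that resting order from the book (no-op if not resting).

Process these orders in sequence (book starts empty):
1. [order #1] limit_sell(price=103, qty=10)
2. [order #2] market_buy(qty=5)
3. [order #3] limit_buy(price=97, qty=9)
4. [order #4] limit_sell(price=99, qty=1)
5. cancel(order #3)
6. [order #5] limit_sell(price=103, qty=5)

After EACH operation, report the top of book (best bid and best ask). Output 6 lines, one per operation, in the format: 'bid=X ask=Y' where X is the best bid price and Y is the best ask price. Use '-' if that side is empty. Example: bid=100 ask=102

After op 1 [order #1] limit_sell(price=103, qty=10): fills=none; bids=[-] asks=[#1:10@103]
After op 2 [order #2] market_buy(qty=5): fills=#2x#1:5@103; bids=[-] asks=[#1:5@103]
After op 3 [order #3] limit_buy(price=97, qty=9): fills=none; bids=[#3:9@97] asks=[#1:5@103]
After op 4 [order #4] limit_sell(price=99, qty=1): fills=none; bids=[#3:9@97] asks=[#4:1@99 #1:5@103]
After op 5 cancel(order #3): fills=none; bids=[-] asks=[#4:1@99 #1:5@103]
After op 6 [order #5] limit_sell(price=103, qty=5): fills=none; bids=[-] asks=[#4:1@99 #1:5@103 #5:5@103]

Answer: bid=- ask=103
bid=- ask=103
bid=97 ask=103
bid=97 ask=99
bid=- ask=99
bid=- ask=99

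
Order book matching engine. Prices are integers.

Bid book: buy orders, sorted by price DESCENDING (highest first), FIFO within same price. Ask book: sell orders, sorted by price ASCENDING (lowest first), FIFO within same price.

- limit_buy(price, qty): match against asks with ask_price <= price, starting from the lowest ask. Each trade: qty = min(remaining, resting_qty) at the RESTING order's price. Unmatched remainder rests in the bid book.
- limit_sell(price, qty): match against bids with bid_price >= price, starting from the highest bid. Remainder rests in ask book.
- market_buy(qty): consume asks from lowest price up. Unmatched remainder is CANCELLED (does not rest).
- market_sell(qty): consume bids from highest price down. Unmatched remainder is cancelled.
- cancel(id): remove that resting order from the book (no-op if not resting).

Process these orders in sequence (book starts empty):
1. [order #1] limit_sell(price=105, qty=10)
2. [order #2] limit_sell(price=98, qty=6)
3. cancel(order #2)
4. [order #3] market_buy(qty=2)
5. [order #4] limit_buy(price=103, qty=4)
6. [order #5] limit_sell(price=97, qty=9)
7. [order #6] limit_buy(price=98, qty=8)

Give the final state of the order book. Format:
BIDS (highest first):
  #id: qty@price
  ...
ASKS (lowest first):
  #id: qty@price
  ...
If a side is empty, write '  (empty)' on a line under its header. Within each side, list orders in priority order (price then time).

After op 1 [order #1] limit_sell(price=105, qty=10): fills=none; bids=[-] asks=[#1:10@105]
After op 2 [order #2] limit_sell(price=98, qty=6): fills=none; bids=[-] asks=[#2:6@98 #1:10@105]
After op 3 cancel(order #2): fills=none; bids=[-] asks=[#1:10@105]
After op 4 [order #3] market_buy(qty=2): fills=#3x#1:2@105; bids=[-] asks=[#1:8@105]
After op 5 [order #4] limit_buy(price=103, qty=4): fills=none; bids=[#4:4@103] asks=[#1:8@105]
After op 6 [order #5] limit_sell(price=97, qty=9): fills=#4x#5:4@103; bids=[-] asks=[#5:5@97 #1:8@105]
After op 7 [order #6] limit_buy(price=98, qty=8): fills=#6x#5:5@97; bids=[#6:3@98] asks=[#1:8@105]

Answer: BIDS (highest first):
  #6: 3@98
ASKS (lowest first):
  #1: 8@105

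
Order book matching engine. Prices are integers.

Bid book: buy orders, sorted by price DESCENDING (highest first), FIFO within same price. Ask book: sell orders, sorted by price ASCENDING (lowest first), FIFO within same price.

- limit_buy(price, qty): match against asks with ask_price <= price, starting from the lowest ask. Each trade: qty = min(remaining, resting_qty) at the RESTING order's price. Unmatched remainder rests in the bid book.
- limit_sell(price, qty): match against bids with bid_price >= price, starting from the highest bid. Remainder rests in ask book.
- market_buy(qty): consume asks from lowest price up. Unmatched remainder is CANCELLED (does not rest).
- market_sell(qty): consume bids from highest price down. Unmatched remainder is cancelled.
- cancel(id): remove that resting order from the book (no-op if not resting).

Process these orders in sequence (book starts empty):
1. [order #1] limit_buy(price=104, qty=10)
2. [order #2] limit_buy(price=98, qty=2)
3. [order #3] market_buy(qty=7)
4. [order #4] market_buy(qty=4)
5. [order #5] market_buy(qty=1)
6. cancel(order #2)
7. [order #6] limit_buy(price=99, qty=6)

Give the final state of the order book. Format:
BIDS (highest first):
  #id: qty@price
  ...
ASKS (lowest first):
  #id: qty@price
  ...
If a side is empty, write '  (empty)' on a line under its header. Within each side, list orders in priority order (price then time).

Answer: BIDS (highest first):
  #1: 10@104
  #6: 6@99
ASKS (lowest first):
  (empty)

Derivation:
After op 1 [order #1] limit_buy(price=104, qty=10): fills=none; bids=[#1:10@104] asks=[-]
After op 2 [order #2] limit_buy(price=98, qty=2): fills=none; bids=[#1:10@104 #2:2@98] asks=[-]
After op 3 [order #3] market_buy(qty=7): fills=none; bids=[#1:10@104 #2:2@98] asks=[-]
After op 4 [order #4] market_buy(qty=4): fills=none; bids=[#1:10@104 #2:2@98] asks=[-]
After op 5 [order #5] market_buy(qty=1): fills=none; bids=[#1:10@104 #2:2@98] asks=[-]
After op 6 cancel(order #2): fills=none; bids=[#1:10@104] asks=[-]
After op 7 [order #6] limit_buy(price=99, qty=6): fills=none; bids=[#1:10@104 #6:6@99] asks=[-]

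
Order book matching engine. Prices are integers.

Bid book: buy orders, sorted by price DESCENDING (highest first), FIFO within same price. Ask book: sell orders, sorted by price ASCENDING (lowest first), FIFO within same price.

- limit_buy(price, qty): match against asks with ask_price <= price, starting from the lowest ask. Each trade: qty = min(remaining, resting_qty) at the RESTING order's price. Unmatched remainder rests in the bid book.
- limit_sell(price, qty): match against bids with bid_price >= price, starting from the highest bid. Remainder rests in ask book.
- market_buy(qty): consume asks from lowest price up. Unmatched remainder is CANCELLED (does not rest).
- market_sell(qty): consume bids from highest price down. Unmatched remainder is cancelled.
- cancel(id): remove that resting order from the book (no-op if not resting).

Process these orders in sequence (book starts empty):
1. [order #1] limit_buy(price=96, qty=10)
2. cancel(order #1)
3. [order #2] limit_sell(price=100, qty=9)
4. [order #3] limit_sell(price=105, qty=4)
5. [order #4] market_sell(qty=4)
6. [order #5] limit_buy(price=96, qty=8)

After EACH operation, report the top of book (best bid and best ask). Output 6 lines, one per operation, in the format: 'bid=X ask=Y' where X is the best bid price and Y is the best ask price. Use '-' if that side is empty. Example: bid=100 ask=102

Answer: bid=96 ask=-
bid=- ask=-
bid=- ask=100
bid=- ask=100
bid=- ask=100
bid=96 ask=100

Derivation:
After op 1 [order #1] limit_buy(price=96, qty=10): fills=none; bids=[#1:10@96] asks=[-]
After op 2 cancel(order #1): fills=none; bids=[-] asks=[-]
After op 3 [order #2] limit_sell(price=100, qty=9): fills=none; bids=[-] asks=[#2:9@100]
After op 4 [order #3] limit_sell(price=105, qty=4): fills=none; bids=[-] asks=[#2:9@100 #3:4@105]
After op 5 [order #4] market_sell(qty=4): fills=none; bids=[-] asks=[#2:9@100 #3:4@105]
After op 6 [order #5] limit_buy(price=96, qty=8): fills=none; bids=[#5:8@96] asks=[#2:9@100 #3:4@105]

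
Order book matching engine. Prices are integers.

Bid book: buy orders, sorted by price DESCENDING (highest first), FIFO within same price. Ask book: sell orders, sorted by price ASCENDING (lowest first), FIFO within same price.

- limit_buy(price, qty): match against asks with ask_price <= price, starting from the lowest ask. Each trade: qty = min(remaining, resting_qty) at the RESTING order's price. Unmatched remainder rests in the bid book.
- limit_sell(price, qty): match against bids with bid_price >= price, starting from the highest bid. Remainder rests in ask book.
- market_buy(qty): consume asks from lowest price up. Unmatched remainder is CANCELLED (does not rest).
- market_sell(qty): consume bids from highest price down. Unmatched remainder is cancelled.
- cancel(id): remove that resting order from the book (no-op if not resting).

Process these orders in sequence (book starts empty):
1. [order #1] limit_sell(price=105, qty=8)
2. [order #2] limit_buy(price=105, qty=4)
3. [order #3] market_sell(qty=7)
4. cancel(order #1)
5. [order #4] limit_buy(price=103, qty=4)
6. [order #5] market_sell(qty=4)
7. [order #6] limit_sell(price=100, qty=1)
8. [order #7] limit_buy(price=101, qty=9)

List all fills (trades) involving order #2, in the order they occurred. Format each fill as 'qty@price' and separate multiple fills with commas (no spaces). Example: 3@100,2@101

After op 1 [order #1] limit_sell(price=105, qty=8): fills=none; bids=[-] asks=[#1:8@105]
After op 2 [order #2] limit_buy(price=105, qty=4): fills=#2x#1:4@105; bids=[-] asks=[#1:4@105]
After op 3 [order #3] market_sell(qty=7): fills=none; bids=[-] asks=[#1:4@105]
After op 4 cancel(order #1): fills=none; bids=[-] asks=[-]
After op 5 [order #4] limit_buy(price=103, qty=4): fills=none; bids=[#4:4@103] asks=[-]
After op 6 [order #5] market_sell(qty=4): fills=#4x#5:4@103; bids=[-] asks=[-]
After op 7 [order #6] limit_sell(price=100, qty=1): fills=none; bids=[-] asks=[#6:1@100]
After op 8 [order #7] limit_buy(price=101, qty=9): fills=#7x#6:1@100; bids=[#7:8@101] asks=[-]

Answer: 4@105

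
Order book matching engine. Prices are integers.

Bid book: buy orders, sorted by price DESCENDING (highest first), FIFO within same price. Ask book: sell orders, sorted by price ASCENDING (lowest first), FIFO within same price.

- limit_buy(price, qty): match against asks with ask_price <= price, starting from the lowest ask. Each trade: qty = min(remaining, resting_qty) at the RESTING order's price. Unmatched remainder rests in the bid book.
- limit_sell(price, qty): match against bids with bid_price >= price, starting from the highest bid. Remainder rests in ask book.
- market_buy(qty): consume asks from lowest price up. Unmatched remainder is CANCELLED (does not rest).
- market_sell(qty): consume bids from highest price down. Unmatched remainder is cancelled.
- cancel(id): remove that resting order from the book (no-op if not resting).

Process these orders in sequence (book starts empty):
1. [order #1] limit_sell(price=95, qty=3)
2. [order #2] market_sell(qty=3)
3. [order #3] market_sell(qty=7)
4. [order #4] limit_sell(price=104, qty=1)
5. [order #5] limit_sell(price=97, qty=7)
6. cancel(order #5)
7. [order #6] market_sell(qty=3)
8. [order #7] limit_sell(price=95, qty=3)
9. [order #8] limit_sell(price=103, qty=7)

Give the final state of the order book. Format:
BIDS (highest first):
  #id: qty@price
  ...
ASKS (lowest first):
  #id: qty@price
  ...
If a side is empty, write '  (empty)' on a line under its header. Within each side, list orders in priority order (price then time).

After op 1 [order #1] limit_sell(price=95, qty=3): fills=none; bids=[-] asks=[#1:3@95]
After op 2 [order #2] market_sell(qty=3): fills=none; bids=[-] asks=[#1:3@95]
After op 3 [order #3] market_sell(qty=7): fills=none; bids=[-] asks=[#1:3@95]
After op 4 [order #4] limit_sell(price=104, qty=1): fills=none; bids=[-] asks=[#1:3@95 #4:1@104]
After op 5 [order #5] limit_sell(price=97, qty=7): fills=none; bids=[-] asks=[#1:3@95 #5:7@97 #4:1@104]
After op 6 cancel(order #5): fills=none; bids=[-] asks=[#1:3@95 #4:1@104]
After op 7 [order #6] market_sell(qty=3): fills=none; bids=[-] asks=[#1:3@95 #4:1@104]
After op 8 [order #7] limit_sell(price=95, qty=3): fills=none; bids=[-] asks=[#1:3@95 #7:3@95 #4:1@104]
After op 9 [order #8] limit_sell(price=103, qty=7): fills=none; bids=[-] asks=[#1:3@95 #7:3@95 #8:7@103 #4:1@104]

Answer: BIDS (highest first):
  (empty)
ASKS (lowest first):
  #1: 3@95
  #7: 3@95
  #8: 7@103
  #4: 1@104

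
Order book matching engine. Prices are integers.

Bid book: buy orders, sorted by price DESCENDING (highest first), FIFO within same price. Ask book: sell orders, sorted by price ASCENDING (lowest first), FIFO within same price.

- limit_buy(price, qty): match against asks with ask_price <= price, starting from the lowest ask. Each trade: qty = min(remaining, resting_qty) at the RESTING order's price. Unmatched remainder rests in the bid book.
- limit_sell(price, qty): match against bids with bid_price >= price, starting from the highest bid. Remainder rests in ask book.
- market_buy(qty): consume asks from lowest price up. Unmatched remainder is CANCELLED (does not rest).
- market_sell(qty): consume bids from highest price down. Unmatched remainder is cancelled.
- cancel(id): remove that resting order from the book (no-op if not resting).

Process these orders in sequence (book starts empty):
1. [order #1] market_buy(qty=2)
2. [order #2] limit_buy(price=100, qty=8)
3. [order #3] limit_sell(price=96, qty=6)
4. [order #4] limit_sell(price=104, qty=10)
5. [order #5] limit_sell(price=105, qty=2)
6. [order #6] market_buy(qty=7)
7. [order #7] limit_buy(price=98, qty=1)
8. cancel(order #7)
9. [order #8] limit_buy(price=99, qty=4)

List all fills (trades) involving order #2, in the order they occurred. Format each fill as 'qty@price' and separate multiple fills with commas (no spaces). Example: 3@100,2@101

After op 1 [order #1] market_buy(qty=2): fills=none; bids=[-] asks=[-]
After op 2 [order #2] limit_buy(price=100, qty=8): fills=none; bids=[#2:8@100] asks=[-]
After op 3 [order #3] limit_sell(price=96, qty=6): fills=#2x#3:6@100; bids=[#2:2@100] asks=[-]
After op 4 [order #4] limit_sell(price=104, qty=10): fills=none; bids=[#2:2@100] asks=[#4:10@104]
After op 5 [order #5] limit_sell(price=105, qty=2): fills=none; bids=[#2:2@100] asks=[#4:10@104 #5:2@105]
After op 6 [order #6] market_buy(qty=7): fills=#6x#4:7@104; bids=[#2:2@100] asks=[#4:3@104 #5:2@105]
After op 7 [order #7] limit_buy(price=98, qty=1): fills=none; bids=[#2:2@100 #7:1@98] asks=[#4:3@104 #5:2@105]
After op 8 cancel(order #7): fills=none; bids=[#2:2@100] asks=[#4:3@104 #5:2@105]
After op 9 [order #8] limit_buy(price=99, qty=4): fills=none; bids=[#2:2@100 #8:4@99] asks=[#4:3@104 #5:2@105]

Answer: 6@100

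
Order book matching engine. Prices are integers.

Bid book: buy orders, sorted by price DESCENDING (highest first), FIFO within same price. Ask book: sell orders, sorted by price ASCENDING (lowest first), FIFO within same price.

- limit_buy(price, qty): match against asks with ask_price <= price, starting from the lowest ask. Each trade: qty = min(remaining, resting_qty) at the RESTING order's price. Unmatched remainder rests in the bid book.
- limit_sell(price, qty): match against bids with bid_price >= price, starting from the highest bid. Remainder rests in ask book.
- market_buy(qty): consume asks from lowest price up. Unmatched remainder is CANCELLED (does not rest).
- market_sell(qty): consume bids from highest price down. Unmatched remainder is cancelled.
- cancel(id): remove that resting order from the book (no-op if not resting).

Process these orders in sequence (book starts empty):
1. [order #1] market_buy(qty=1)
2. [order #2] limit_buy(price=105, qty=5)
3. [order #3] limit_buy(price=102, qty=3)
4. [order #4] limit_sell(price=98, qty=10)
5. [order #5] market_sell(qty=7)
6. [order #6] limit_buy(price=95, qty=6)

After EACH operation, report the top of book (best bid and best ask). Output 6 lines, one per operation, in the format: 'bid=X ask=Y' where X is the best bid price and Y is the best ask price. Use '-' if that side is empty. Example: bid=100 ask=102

After op 1 [order #1] market_buy(qty=1): fills=none; bids=[-] asks=[-]
After op 2 [order #2] limit_buy(price=105, qty=5): fills=none; bids=[#2:5@105] asks=[-]
After op 3 [order #3] limit_buy(price=102, qty=3): fills=none; bids=[#2:5@105 #3:3@102] asks=[-]
After op 4 [order #4] limit_sell(price=98, qty=10): fills=#2x#4:5@105 #3x#4:3@102; bids=[-] asks=[#4:2@98]
After op 5 [order #5] market_sell(qty=7): fills=none; bids=[-] asks=[#4:2@98]
After op 6 [order #6] limit_buy(price=95, qty=6): fills=none; bids=[#6:6@95] asks=[#4:2@98]

Answer: bid=- ask=-
bid=105 ask=-
bid=105 ask=-
bid=- ask=98
bid=- ask=98
bid=95 ask=98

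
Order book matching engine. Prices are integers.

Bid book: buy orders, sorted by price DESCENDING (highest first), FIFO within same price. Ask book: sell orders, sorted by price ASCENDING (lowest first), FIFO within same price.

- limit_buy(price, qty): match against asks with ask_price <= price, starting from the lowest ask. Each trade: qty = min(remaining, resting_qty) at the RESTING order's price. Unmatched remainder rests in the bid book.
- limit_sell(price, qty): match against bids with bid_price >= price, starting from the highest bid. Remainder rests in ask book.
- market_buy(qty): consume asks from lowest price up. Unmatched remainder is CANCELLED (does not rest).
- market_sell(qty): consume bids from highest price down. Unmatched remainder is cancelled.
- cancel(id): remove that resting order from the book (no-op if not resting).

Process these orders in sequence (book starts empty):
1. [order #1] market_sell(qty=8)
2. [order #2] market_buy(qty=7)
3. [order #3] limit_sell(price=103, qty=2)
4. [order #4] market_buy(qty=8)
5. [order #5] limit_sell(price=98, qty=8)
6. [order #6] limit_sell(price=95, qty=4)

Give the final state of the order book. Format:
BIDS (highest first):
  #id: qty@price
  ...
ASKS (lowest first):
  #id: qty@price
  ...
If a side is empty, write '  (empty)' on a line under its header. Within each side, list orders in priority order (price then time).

Answer: BIDS (highest first):
  (empty)
ASKS (lowest first):
  #6: 4@95
  #5: 8@98

Derivation:
After op 1 [order #1] market_sell(qty=8): fills=none; bids=[-] asks=[-]
After op 2 [order #2] market_buy(qty=7): fills=none; bids=[-] asks=[-]
After op 3 [order #3] limit_sell(price=103, qty=2): fills=none; bids=[-] asks=[#3:2@103]
After op 4 [order #4] market_buy(qty=8): fills=#4x#3:2@103; bids=[-] asks=[-]
After op 5 [order #5] limit_sell(price=98, qty=8): fills=none; bids=[-] asks=[#5:8@98]
After op 6 [order #6] limit_sell(price=95, qty=4): fills=none; bids=[-] asks=[#6:4@95 #5:8@98]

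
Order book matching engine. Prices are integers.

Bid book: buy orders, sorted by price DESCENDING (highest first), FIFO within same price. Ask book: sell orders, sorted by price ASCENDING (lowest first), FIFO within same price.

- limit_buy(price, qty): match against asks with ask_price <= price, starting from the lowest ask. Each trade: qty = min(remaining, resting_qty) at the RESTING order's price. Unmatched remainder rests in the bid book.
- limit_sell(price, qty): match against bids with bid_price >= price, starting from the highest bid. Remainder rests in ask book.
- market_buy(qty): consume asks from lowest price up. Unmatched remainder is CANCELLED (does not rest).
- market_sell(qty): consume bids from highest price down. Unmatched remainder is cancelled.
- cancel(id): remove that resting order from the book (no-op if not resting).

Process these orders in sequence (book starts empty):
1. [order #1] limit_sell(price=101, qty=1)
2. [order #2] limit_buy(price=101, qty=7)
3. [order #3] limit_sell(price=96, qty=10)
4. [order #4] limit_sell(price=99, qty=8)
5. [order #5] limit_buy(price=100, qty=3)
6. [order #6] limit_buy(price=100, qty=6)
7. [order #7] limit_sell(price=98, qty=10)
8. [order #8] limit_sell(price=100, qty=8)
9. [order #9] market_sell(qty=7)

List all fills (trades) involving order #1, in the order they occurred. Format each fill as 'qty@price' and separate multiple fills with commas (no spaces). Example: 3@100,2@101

After op 1 [order #1] limit_sell(price=101, qty=1): fills=none; bids=[-] asks=[#1:1@101]
After op 2 [order #2] limit_buy(price=101, qty=7): fills=#2x#1:1@101; bids=[#2:6@101] asks=[-]
After op 3 [order #3] limit_sell(price=96, qty=10): fills=#2x#3:6@101; bids=[-] asks=[#3:4@96]
After op 4 [order #4] limit_sell(price=99, qty=8): fills=none; bids=[-] asks=[#3:4@96 #4:8@99]
After op 5 [order #5] limit_buy(price=100, qty=3): fills=#5x#3:3@96; bids=[-] asks=[#3:1@96 #4:8@99]
After op 6 [order #6] limit_buy(price=100, qty=6): fills=#6x#3:1@96 #6x#4:5@99; bids=[-] asks=[#4:3@99]
After op 7 [order #7] limit_sell(price=98, qty=10): fills=none; bids=[-] asks=[#7:10@98 #4:3@99]
After op 8 [order #8] limit_sell(price=100, qty=8): fills=none; bids=[-] asks=[#7:10@98 #4:3@99 #8:8@100]
After op 9 [order #9] market_sell(qty=7): fills=none; bids=[-] asks=[#7:10@98 #4:3@99 #8:8@100]

Answer: 1@101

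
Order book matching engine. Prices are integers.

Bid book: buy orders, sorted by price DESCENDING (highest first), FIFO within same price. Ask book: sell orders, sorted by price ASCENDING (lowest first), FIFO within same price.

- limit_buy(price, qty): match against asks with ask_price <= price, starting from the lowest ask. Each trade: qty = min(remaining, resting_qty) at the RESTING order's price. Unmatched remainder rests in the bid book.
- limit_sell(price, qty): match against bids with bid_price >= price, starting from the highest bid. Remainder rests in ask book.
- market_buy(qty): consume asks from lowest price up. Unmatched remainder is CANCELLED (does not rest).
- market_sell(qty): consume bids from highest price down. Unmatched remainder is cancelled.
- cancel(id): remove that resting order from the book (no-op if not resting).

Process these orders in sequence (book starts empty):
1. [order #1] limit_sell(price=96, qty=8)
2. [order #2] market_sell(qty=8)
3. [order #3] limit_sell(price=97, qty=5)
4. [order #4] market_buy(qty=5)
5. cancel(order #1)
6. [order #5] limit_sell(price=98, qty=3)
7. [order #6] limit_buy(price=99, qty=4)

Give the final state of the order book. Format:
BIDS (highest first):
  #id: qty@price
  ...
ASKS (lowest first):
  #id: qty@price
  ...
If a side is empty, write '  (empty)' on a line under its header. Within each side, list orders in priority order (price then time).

After op 1 [order #1] limit_sell(price=96, qty=8): fills=none; bids=[-] asks=[#1:8@96]
After op 2 [order #2] market_sell(qty=8): fills=none; bids=[-] asks=[#1:8@96]
After op 3 [order #3] limit_sell(price=97, qty=5): fills=none; bids=[-] asks=[#1:8@96 #3:5@97]
After op 4 [order #4] market_buy(qty=5): fills=#4x#1:5@96; bids=[-] asks=[#1:3@96 #3:5@97]
After op 5 cancel(order #1): fills=none; bids=[-] asks=[#3:5@97]
After op 6 [order #5] limit_sell(price=98, qty=3): fills=none; bids=[-] asks=[#3:5@97 #5:3@98]
After op 7 [order #6] limit_buy(price=99, qty=4): fills=#6x#3:4@97; bids=[-] asks=[#3:1@97 #5:3@98]

Answer: BIDS (highest first):
  (empty)
ASKS (lowest first):
  #3: 1@97
  #5: 3@98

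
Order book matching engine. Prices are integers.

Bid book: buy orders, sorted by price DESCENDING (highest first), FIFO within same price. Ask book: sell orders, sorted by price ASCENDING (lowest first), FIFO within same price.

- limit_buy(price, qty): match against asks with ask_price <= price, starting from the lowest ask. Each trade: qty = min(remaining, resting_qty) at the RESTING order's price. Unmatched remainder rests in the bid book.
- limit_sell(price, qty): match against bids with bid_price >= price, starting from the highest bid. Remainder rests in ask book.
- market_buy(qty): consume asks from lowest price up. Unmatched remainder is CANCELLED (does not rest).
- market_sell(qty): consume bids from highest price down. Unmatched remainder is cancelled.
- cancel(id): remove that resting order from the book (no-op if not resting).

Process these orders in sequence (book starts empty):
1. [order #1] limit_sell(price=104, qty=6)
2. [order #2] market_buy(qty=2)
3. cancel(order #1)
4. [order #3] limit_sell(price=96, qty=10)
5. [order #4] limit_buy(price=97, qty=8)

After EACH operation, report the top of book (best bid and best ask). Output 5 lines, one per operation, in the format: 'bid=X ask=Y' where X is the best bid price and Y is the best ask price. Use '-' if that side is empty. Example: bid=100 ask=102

After op 1 [order #1] limit_sell(price=104, qty=6): fills=none; bids=[-] asks=[#1:6@104]
After op 2 [order #2] market_buy(qty=2): fills=#2x#1:2@104; bids=[-] asks=[#1:4@104]
After op 3 cancel(order #1): fills=none; bids=[-] asks=[-]
After op 4 [order #3] limit_sell(price=96, qty=10): fills=none; bids=[-] asks=[#3:10@96]
After op 5 [order #4] limit_buy(price=97, qty=8): fills=#4x#3:8@96; bids=[-] asks=[#3:2@96]

Answer: bid=- ask=104
bid=- ask=104
bid=- ask=-
bid=- ask=96
bid=- ask=96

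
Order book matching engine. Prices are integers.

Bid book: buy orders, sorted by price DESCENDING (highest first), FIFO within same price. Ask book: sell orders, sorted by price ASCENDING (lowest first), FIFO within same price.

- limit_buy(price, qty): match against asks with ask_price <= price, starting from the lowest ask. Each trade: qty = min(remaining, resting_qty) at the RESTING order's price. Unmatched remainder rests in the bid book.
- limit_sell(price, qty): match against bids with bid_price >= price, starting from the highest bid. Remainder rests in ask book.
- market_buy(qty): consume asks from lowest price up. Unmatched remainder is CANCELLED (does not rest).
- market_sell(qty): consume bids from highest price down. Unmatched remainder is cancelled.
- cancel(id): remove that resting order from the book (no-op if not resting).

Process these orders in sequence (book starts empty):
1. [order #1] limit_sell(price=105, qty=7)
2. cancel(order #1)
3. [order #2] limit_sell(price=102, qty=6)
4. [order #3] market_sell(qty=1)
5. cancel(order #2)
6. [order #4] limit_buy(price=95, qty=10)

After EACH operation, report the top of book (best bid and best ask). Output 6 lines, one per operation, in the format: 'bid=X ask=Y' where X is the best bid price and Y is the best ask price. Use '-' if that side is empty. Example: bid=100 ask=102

After op 1 [order #1] limit_sell(price=105, qty=7): fills=none; bids=[-] asks=[#1:7@105]
After op 2 cancel(order #1): fills=none; bids=[-] asks=[-]
After op 3 [order #2] limit_sell(price=102, qty=6): fills=none; bids=[-] asks=[#2:6@102]
After op 4 [order #3] market_sell(qty=1): fills=none; bids=[-] asks=[#2:6@102]
After op 5 cancel(order #2): fills=none; bids=[-] asks=[-]
After op 6 [order #4] limit_buy(price=95, qty=10): fills=none; bids=[#4:10@95] asks=[-]

Answer: bid=- ask=105
bid=- ask=-
bid=- ask=102
bid=- ask=102
bid=- ask=-
bid=95 ask=-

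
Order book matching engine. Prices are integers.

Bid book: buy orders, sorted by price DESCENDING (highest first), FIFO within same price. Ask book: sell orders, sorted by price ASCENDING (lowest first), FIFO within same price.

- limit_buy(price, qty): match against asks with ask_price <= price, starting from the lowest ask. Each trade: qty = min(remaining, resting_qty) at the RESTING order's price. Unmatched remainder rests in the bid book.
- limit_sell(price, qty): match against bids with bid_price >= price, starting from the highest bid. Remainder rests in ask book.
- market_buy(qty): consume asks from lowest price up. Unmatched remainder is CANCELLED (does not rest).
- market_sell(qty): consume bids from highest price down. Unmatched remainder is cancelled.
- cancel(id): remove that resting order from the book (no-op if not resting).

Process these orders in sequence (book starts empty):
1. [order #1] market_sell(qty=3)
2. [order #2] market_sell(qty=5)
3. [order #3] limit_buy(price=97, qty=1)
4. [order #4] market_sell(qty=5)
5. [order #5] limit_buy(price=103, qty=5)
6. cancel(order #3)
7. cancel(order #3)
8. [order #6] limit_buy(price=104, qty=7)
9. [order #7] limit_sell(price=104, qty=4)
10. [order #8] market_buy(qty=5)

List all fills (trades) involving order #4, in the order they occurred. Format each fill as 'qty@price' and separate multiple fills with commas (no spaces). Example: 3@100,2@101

Answer: 1@97

Derivation:
After op 1 [order #1] market_sell(qty=3): fills=none; bids=[-] asks=[-]
After op 2 [order #2] market_sell(qty=5): fills=none; bids=[-] asks=[-]
After op 3 [order #3] limit_buy(price=97, qty=1): fills=none; bids=[#3:1@97] asks=[-]
After op 4 [order #4] market_sell(qty=5): fills=#3x#4:1@97; bids=[-] asks=[-]
After op 5 [order #5] limit_buy(price=103, qty=5): fills=none; bids=[#5:5@103] asks=[-]
After op 6 cancel(order #3): fills=none; bids=[#5:5@103] asks=[-]
After op 7 cancel(order #3): fills=none; bids=[#5:5@103] asks=[-]
After op 8 [order #6] limit_buy(price=104, qty=7): fills=none; bids=[#6:7@104 #5:5@103] asks=[-]
After op 9 [order #7] limit_sell(price=104, qty=4): fills=#6x#7:4@104; bids=[#6:3@104 #5:5@103] asks=[-]
After op 10 [order #8] market_buy(qty=5): fills=none; bids=[#6:3@104 #5:5@103] asks=[-]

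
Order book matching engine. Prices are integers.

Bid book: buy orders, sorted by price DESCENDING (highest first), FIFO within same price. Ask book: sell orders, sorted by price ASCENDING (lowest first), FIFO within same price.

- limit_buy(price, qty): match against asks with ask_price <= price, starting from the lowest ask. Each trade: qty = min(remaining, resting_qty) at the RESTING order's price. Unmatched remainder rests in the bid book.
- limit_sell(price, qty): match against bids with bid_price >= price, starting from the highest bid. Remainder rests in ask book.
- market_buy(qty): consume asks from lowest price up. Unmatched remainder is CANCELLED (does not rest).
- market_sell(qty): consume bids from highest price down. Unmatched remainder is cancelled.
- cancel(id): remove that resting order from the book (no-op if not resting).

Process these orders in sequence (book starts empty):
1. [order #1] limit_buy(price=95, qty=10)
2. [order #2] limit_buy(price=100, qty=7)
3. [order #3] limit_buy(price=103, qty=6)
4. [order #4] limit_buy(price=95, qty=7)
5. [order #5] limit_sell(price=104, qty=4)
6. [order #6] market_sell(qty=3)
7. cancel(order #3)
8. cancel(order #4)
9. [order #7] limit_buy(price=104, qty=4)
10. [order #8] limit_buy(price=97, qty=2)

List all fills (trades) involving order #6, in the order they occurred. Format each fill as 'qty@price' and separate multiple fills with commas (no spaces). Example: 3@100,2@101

After op 1 [order #1] limit_buy(price=95, qty=10): fills=none; bids=[#1:10@95] asks=[-]
After op 2 [order #2] limit_buy(price=100, qty=7): fills=none; bids=[#2:7@100 #1:10@95] asks=[-]
After op 3 [order #3] limit_buy(price=103, qty=6): fills=none; bids=[#3:6@103 #2:7@100 #1:10@95] asks=[-]
After op 4 [order #4] limit_buy(price=95, qty=7): fills=none; bids=[#3:6@103 #2:7@100 #1:10@95 #4:7@95] asks=[-]
After op 5 [order #5] limit_sell(price=104, qty=4): fills=none; bids=[#3:6@103 #2:7@100 #1:10@95 #4:7@95] asks=[#5:4@104]
After op 6 [order #6] market_sell(qty=3): fills=#3x#6:3@103; bids=[#3:3@103 #2:7@100 #1:10@95 #4:7@95] asks=[#5:4@104]
After op 7 cancel(order #3): fills=none; bids=[#2:7@100 #1:10@95 #4:7@95] asks=[#5:4@104]
After op 8 cancel(order #4): fills=none; bids=[#2:7@100 #1:10@95] asks=[#5:4@104]
After op 9 [order #7] limit_buy(price=104, qty=4): fills=#7x#5:4@104; bids=[#2:7@100 #1:10@95] asks=[-]
After op 10 [order #8] limit_buy(price=97, qty=2): fills=none; bids=[#2:7@100 #8:2@97 #1:10@95] asks=[-]

Answer: 3@103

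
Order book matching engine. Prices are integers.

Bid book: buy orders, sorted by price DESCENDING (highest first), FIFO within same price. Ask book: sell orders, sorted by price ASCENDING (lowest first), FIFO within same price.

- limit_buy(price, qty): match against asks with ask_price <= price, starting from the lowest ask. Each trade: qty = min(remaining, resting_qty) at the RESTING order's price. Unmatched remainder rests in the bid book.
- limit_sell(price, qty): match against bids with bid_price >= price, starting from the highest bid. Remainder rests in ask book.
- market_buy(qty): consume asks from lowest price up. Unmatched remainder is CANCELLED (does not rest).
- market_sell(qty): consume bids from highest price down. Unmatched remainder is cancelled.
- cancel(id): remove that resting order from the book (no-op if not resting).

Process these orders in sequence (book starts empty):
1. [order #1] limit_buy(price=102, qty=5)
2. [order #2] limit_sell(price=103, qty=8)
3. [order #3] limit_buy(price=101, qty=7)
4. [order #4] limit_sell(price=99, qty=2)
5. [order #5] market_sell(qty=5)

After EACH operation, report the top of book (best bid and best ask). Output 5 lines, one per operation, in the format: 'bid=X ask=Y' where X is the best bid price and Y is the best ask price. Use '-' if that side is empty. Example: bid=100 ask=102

Answer: bid=102 ask=-
bid=102 ask=103
bid=102 ask=103
bid=102 ask=103
bid=101 ask=103

Derivation:
After op 1 [order #1] limit_buy(price=102, qty=5): fills=none; bids=[#1:5@102] asks=[-]
After op 2 [order #2] limit_sell(price=103, qty=8): fills=none; bids=[#1:5@102] asks=[#2:8@103]
After op 3 [order #3] limit_buy(price=101, qty=7): fills=none; bids=[#1:5@102 #3:7@101] asks=[#2:8@103]
After op 4 [order #4] limit_sell(price=99, qty=2): fills=#1x#4:2@102; bids=[#1:3@102 #3:7@101] asks=[#2:8@103]
After op 5 [order #5] market_sell(qty=5): fills=#1x#5:3@102 #3x#5:2@101; bids=[#3:5@101] asks=[#2:8@103]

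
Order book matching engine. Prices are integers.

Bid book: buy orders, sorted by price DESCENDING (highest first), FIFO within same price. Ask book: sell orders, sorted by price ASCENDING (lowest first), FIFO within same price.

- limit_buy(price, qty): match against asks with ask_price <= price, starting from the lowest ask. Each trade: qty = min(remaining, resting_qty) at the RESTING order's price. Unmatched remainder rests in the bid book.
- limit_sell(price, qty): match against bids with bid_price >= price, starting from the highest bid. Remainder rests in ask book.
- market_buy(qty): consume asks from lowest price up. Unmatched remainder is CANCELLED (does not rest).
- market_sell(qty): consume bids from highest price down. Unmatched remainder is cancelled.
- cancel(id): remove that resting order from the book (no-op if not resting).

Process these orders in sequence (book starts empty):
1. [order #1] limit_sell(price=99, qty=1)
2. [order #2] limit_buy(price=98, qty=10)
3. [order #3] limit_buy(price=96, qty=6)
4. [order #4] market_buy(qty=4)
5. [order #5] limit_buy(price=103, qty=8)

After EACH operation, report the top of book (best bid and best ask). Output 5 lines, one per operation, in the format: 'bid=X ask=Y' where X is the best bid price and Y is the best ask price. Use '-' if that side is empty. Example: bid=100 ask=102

Answer: bid=- ask=99
bid=98 ask=99
bid=98 ask=99
bid=98 ask=-
bid=103 ask=-

Derivation:
After op 1 [order #1] limit_sell(price=99, qty=1): fills=none; bids=[-] asks=[#1:1@99]
After op 2 [order #2] limit_buy(price=98, qty=10): fills=none; bids=[#2:10@98] asks=[#1:1@99]
After op 3 [order #3] limit_buy(price=96, qty=6): fills=none; bids=[#2:10@98 #3:6@96] asks=[#1:1@99]
After op 4 [order #4] market_buy(qty=4): fills=#4x#1:1@99; bids=[#2:10@98 #3:6@96] asks=[-]
After op 5 [order #5] limit_buy(price=103, qty=8): fills=none; bids=[#5:8@103 #2:10@98 #3:6@96] asks=[-]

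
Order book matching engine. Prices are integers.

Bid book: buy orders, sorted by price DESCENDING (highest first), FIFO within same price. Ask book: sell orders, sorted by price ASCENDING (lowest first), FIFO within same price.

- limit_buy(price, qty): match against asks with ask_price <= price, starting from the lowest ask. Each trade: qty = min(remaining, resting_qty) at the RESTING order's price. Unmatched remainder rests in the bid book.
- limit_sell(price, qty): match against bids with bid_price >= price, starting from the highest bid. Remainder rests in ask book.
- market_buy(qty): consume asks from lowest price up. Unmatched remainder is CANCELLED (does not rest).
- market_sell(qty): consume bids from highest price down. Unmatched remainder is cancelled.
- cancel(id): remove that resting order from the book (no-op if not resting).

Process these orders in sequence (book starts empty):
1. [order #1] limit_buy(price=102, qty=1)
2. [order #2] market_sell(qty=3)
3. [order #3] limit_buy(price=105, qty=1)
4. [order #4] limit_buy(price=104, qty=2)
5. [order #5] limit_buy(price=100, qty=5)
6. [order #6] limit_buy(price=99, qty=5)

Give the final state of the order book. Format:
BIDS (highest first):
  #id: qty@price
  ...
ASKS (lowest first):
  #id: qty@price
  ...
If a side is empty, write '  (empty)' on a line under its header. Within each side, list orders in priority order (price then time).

Answer: BIDS (highest first):
  #3: 1@105
  #4: 2@104
  #5: 5@100
  #6: 5@99
ASKS (lowest first):
  (empty)

Derivation:
After op 1 [order #1] limit_buy(price=102, qty=1): fills=none; bids=[#1:1@102] asks=[-]
After op 2 [order #2] market_sell(qty=3): fills=#1x#2:1@102; bids=[-] asks=[-]
After op 3 [order #3] limit_buy(price=105, qty=1): fills=none; bids=[#3:1@105] asks=[-]
After op 4 [order #4] limit_buy(price=104, qty=2): fills=none; bids=[#3:1@105 #4:2@104] asks=[-]
After op 5 [order #5] limit_buy(price=100, qty=5): fills=none; bids=[#3:1@105 #4:2@104 #5:5@100] asks=[-]
After op 6 [order #6] limit_buy(price=99, qty=5): fills=none; bids=[#3:1@105 #4:2@104 #5:5@100 #6:5@99] asks=[-]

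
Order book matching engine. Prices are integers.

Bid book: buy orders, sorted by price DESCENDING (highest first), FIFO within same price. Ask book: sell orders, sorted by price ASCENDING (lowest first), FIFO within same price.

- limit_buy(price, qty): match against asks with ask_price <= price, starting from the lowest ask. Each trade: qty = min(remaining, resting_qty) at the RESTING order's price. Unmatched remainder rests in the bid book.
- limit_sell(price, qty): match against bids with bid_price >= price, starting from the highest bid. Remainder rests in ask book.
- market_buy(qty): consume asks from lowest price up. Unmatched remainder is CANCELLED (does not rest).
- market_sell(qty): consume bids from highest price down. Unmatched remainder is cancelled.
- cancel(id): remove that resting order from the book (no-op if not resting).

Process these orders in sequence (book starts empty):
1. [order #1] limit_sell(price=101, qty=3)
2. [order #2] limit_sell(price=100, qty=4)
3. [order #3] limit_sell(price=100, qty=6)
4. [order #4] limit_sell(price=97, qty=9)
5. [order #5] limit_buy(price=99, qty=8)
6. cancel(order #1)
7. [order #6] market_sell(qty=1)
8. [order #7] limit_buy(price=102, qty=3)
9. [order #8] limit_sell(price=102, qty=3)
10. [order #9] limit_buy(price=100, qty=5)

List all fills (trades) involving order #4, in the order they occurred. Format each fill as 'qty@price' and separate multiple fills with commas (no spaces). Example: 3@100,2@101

After op 1 [order #1] limit_sell(price=101, qty=3): fills=none; bids=[-] asks=[#1:3@101]
After op 2 [order #2] limit_sell(price=100, qty=4): fills=none; bids=[-] asks=[#2:4@100 #1:3@101]
After op 3 [order #3] limit_sell(price=100, qty=6): fills=none; bids=[-] asks=[#2:4@100 #3:6@100 #1:3@101]
After op 4 [order #4] limit_sell(price=97, qty=9): fills=none; bids=[-] asks=[#4:9@97 #2:4@100 #3:6@100 #1:3@101]
After op 5 [order #5] limit_buy(price=99, qty=8): fills=#5x#4:8@97; bids=[-] asks=[#4:1@97 #2:4@100 #3:6@100 #1:3@101]
After op 6 cancel(order #1): fills=none; bids=[-] asks=[#4:1@97 #2:4@100 #3:6@100]
After op 7 [order #6] market_sell(qty=1): fills=none; bids=[-] asks=[#4:1@97 #2:4@100 #3:6@100]
After op 8 [order #7] limit_buy(price=102, qty=3): fills=#7x#4:1@97 #7x#2:2@100; bids=[-] asks=[#2:2@100 #3:6@100]
After op 9 [order #8] limit_sell(price=102, qty=3): fills=none; bids=[-] asks=[#2:2@100 #3:6@100 #8:3@102]
After op 10 [order #9] limit_buy(price=100, qty=5): fills=#9x#2:2@100 #9x#3:3@100; bids=[-] asks=[#3:3@100 #8:3@102]

Answer: 8@97,1@97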